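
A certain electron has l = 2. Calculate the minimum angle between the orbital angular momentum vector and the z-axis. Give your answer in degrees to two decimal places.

|L| = √(l(l+1)) ℏ = √6 ℏ.
The smallest angle corresponds to the largest L_z, i.e. m_l = l = 2, giving L_z = 2ℏ.
cos θ_min = 2/√6, so θ_min ≈ 35.26°.

θ_min ≈ 35.26°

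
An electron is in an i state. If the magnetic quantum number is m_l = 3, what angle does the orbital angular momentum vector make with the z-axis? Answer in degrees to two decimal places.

θ ≈ 62.42°

The letter i corresponds to l = 6.
|L|² = l(l+1)ℏ² = 42ℏ², so |L| = √42 ℏ.
L_z = m_l ℏ = 3ℏ.
cos θ = L_z/|L| = 3/√42, so θ ≈ 62.42°.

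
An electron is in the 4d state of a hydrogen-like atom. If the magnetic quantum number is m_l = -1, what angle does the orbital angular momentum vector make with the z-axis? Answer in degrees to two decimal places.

4d means n = 4, l = 2.
|L| = √(l(l+1)) ℏ = √6 ℏ.
L_z = m_l ℏ = −1ℏ.
cos θ = L_z/|L| = -1/√6, so θ ≈ 114.09°.

θ ≈ 114.09°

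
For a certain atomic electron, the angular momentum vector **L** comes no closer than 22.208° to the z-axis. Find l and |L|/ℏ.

cos²θ_min = l/(l+1) = 0.8571.
Solving: l = 6.
Then |L| = ℏ√(6·7) = √42 ℏ.

l = 6, |L| = √42 ℏ ≈ 6.481ℏ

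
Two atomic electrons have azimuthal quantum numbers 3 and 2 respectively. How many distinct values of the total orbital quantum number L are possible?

L runs from |3 − 2| = 1 to 3 + 2 = 5.
So L can be 1, 2, 3, 4, 5.
That is 5 values.

5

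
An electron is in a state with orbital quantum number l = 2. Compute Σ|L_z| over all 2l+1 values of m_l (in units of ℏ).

m_l ∈ {-2, -1, 0, 1, 2}.
Σ|m_l| = 2(1+2+…+2) = 6.

Σ|L_z| = 6 ℏ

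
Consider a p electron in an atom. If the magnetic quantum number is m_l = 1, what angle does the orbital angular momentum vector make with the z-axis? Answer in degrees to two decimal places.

For a p orbital, l = 1.
|L| = ℏ√(l(l+1)) = √2 ℏ.
L_z = m_l ℏ = 1ℏ.
cos θ = L_z/|L| = 1/√2, so θ ≈ 45.00°.

θ ≈ 45.00°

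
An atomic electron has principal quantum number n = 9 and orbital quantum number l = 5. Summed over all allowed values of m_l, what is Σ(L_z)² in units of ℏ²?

Σ(L_z)² = 110 ℏ²

m_l runs from −5 to 5, i.e. {-5, -4, -3, -2, -1, 0, 1, 2, 3, 4, 5}.
Summing m² from −5 to 5: Σ m_l² = 110.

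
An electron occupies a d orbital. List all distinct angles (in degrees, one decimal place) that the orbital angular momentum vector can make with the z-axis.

θ ∈ {35.3°, 65.9°, 90.0°, 114.1°, 144.7°}

A d state has l = 2.
|L| = √(l(l+1)) ℏ = √6 ℏ.
cos θ = m_l/√6 for each m_l ∈ {-2, -1, 0, 1, 2}.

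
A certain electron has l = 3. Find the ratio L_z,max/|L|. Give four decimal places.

L_z,max/|L| = 0.8660

|L| = 2√3 ℏ ≈ 3.4641ℏ, while L_z,max = lℏ = 3ℏ.
L_z,max/|L| = 3/√12 = 0.8660.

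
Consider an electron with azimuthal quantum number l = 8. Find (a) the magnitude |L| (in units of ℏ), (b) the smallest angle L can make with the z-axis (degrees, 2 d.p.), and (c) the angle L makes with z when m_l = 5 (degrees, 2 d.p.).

|L| = 6√2 ℏ ≈ 8.485ℏ; θ_min ≈ 19.47°; θ(m_l=5) ≈ 53.90°

|L| = ℏ√(8·9) = 6√2 ℏ ≈ 8.485ℏ.
cos θ_min = 8/√72, so θ_min ≈ 19.47°.
For m_l = 5: cos θ = 5/√72, θ ≈ 53.90°.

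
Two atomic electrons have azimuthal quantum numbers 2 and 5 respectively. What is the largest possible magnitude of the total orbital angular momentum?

|L_tot|_max = 2√14 ℏ ≈ 7.483ℏ

Angular momentum addition gives L = |l₁ − l₂|, …, l₁ + l₂.
Allowed values: L = 3, 4, 5, 6, 7.
The largest magnitude corresponds to L = 7: |L_tot| = ℏ√(7·8) = 2√14 ℏ.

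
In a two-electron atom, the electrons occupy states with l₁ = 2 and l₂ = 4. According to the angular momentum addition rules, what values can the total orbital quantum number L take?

L = 2, 3, 4, 5, 6

The total orbital quantum number L ranges from |l₁ − l₂| to l₁ + l₂ in integer steps.
L ∈ {2, 3, 4, 5, 6}.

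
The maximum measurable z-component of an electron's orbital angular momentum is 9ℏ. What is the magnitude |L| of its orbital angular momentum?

The maximum L_z equals lℏ, giving l = 9.
|L| = ℏ√(l(l+1)) = 3√10 ℏ.

|L| = 3√10 ℏ ≈ 9.487ℏ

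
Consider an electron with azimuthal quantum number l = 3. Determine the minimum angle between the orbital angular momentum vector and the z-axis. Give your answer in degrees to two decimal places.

|L| = √(l(l+1)) ℏ = 2√3 ℏ.
The smallest angle corresponds to the largest L_z, i.e. m_l = l = 3, giving L_z = 3ℏ.
cos θ_min = 3/√12, so θ_min ≈ 30.00°.

θ_min ≈ 30.00°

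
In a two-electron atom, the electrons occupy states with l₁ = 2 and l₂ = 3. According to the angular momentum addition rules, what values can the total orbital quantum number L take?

L = 1, 2, 3, 4, 5

Angular momentum addition gives L = |l₁ − l₂|, …, l₁ + l₂.
L ∈ {1, 2, 3, 4, 5}.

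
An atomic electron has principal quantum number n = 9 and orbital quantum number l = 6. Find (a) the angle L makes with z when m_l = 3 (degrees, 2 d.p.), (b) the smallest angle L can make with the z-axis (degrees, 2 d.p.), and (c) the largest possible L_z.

For m_l = 3: cos θ = 3/√42, θ ≈ 62.42°.
cos θ_min = 6/√42, so θ_min ≈ 22.21°.
L_z,max = lℏ = 6ℏ.

θ(m_l=3) ≈ 62.42°; θ_min ≈ 22.21°; L_z,max = 6ℏ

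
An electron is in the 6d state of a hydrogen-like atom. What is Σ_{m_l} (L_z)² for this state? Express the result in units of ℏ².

Σ(L_z)² = 10 ℏ²

For 6d, l = 2.
The allowed m_l values are -2, -1, 0, 1, 2.
Σ m_l² = l(l+1)(2l+1)/3 = 2·3·5/3 = 10.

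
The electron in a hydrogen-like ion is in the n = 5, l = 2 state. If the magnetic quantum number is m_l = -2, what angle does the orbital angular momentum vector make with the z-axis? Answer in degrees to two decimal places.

θ ≈ 144.74°

|L| = ℏ√(l(l+1)) = √6 ℏ.
L_z = m_l ℏ = −2ℏ.
cos θ = L_z/|L| = -2/√6, so θ ≈ 144.74°.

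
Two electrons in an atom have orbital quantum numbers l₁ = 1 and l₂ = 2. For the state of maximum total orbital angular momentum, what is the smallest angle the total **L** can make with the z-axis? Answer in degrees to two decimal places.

θ_min ≈ 30.00°

By the triangle rule, |l₁ − l₂| ≤ L ≤ l₁ + l₂.
Allowed values: L = 1, 2, 3.
The maximum is L = 3, with |L_tot| = ℏ√(3·4) = 2√3 ℏ.
The minimum angle with z is arccos(3/√12) ≈ 30.00°.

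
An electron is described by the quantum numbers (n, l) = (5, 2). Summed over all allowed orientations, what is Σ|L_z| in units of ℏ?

m_l ∈ {-2, -1, 0, 1, 2}.
Σ|m_l| = 2·2(2+1)/2 = 6.

Σ|L_z| = 6 ℏ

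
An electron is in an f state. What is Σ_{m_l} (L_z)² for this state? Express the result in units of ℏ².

Σ(L_z)² = 28 ℏ²

For an f orbital, l = 3.
The allowed m_l values are -3, -2, -1, 0, 1, 2, 3.
Summing m² from −3 to 3: Σ m_l² = 28.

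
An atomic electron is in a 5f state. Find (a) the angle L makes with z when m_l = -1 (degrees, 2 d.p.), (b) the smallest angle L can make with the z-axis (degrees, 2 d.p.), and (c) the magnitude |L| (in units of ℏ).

The 5f subshell has l = 3.
For m_l = -1: cos θ = -1/√12, θ ≈ 106.78°.
cos θ_min = 3/√12, so θ_min ≈ 30.00°.
|L| = ℏ√(3·4) = 2√3 ℏ ≈ 3.464ℏ.

θ(m_l=-1) ≈ 106.78°; θ_min ≈ 30.00°; |L| = 2√3 ℏ ≈ 3.464ℏ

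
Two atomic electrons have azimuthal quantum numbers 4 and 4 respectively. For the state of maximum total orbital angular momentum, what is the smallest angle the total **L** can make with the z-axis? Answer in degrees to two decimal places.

Angular momentum addition gives L = |l₁ − l₂|, …, l₁ + l₂.
Allowed values: L = 0, 1, 2, 3, 4, 5, 6, 7, 8.
The maximum is L = 8, with |L_tot| = ℏ√(8·9) = 6√2 ℏ.
The minimum angle with z is arccos(8/√72) ≈ 19.47°.

θ_min ≈ 19.47°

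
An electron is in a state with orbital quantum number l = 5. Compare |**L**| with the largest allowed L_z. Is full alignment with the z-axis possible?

No: L_z,max = 5ℏ < |L| = √30 ℏ ≈ 5.477ℏ

|L| = √30 ℏ ≈ 5.4772ℏ, while L_z,max = lℏ = 5ℏ.
Since |L| > L_z,max, the vector can never point exactly along z; the closest it comes is θ_min = arccos(5/√30) ≈ 24.1°.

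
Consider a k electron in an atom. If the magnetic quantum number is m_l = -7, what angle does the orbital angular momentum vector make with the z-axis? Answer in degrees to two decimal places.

θ ≈ 159.30°

For a k orbital, l = 7.
|L| = √(l(l+1)) ℏ = 2√14 ℏ.
L_z = m_l ℏ = −7ℏ.
cos θ = L_z/|L| = -7/√56, so θ ≈ 159.30°.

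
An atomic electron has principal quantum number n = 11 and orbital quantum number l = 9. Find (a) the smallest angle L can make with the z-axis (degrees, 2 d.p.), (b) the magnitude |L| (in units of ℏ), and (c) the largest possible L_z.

cos θ_min = 9/√90, so θ_min ≈ 18.43°.
|L| = ℏ√(9·10) = 3√10 ℏ ≈ 9.487ℏ.
L_z,max = lℏ = 9ℏ.

θ_min ≈ 18.43°; |L| = 3√10 ℏ ≈ 9.487ℏ; L_z,max = 9ℏ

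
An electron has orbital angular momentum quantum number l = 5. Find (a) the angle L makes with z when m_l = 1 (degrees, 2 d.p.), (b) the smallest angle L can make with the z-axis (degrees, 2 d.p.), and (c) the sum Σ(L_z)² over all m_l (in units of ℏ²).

For m_l = 1: cos θ = 1/√30, θ ≈ 79.48°.
cos θ_min = 5/√30, so θ_min ≈ 24.09°.
Σ m_l² = 110, so Σ(L_z)² = 110 ℏ².

θ(m_l=1) ≈ 79.48°; θ_min ≈ 24.09°; Σ(L_z)² = 110 ℏ²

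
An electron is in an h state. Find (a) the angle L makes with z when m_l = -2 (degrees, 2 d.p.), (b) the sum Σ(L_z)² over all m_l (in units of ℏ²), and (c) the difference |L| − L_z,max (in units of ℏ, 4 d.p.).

The letter h corresponds to l = 5.
For m_l = -2: cos θ = -2/√30, θ ≈ 111.42°.
Σ m_l² = 110, so Σ(L_z)² = 110 ℏ².
|L| − L_z,max = (√30 − 5)ℏ ≈ 0.4772ℏ.

θ(m_l=-2) ≈ 111.42°; Σ(L_z)² = 110 ℏ²; |L|−L_z,max ≈ 0.4772ℏ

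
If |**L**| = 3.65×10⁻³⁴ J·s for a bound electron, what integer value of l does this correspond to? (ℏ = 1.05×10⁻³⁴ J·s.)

|L|/ℏ = (3.65×10⁻³⁴)/(1.05×10⁻³⁴) ≈ 3.476.
(|L|/ℏ)² = l(l+1) ≈ 12.08 ⇒ l = 3.

l = 3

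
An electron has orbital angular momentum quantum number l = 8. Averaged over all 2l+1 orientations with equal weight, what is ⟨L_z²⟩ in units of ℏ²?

⟨L_z²⟩ = 24 ℏ²

The allowed m_l values are -8, -7, -6, -5, -4, -3, -2, -1, 0, 1, 2, 3, 4, 5, 6, 7, 8.
⟨L_z²⟩ = ℏ²·(Σ m_l²)/(2l+1) = ℏ²·408/17 = 24ℏ².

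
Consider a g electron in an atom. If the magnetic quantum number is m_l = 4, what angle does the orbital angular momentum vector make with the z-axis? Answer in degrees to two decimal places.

The letter g corresponds to l = 4.
|L| = ℏ√(l(l+1)) = 2√5 ℏ.
L_z = m_l ℏ = 4ℏ.
cos θ = L_z/|L| = 4/√20, so θ ≈ 26.57°.

θ ≈ 26.57°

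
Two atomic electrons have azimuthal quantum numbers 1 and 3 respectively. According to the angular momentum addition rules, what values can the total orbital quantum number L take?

By the triangle rule, |l₁ − l₂| ≤ L ≤ l₁ + l₂.
Allowed values: L = 2, 3, 4.

L = 2, 3, 4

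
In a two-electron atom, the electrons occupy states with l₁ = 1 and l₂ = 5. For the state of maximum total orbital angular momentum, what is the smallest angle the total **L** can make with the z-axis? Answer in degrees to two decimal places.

The total orbital quantum number L ranges from |l₁ − l₂| to l₁ + l₂ in integer steps.
L ∈ {4, 5, 6}.
The maximum is L = 6, with |L_tot| = ℏ√(6·7) = √42 ℏ.
The minimum angle with z is arccos(6/√42) ≈ 22.21°.

θ_min ≈ 22.21°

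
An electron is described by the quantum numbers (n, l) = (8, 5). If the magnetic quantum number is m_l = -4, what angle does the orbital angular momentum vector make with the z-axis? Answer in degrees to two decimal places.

θ ≈ 136.91°

|L| = ℏ√(l(l+1)) = √30 ℏ.
L_z = m_l ℏ = −4ℏ.
cos θ = L_z/|L| = -4/√30, so θ ≈ 136.91°.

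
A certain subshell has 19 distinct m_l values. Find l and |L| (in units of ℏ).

l = 9, |L| = 3√10 ℏ ≈ 9.487ℏ

Since there are 2l+1 = 19 values of m_l, l = 9.
Then |L| = √(l(l+1)) ℏ = 3√10 ℏ.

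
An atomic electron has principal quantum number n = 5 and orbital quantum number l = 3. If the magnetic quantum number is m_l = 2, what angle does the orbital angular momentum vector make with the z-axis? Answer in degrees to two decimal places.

|L| = ℏ√(l(l+1)) = 2√3 ℏ.
L_z = m_l ℏ = 2ℏ.
cos θ = L_z/|L| = 2/√12, so θ ≈ 54.74°.

θ ≈ 54.74°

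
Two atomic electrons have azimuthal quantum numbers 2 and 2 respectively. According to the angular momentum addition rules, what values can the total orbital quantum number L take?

L = 0, 1, 2, 3, 4

L runs from |2 − 2| = 0 to 2 + 2 = 4.
Allowed values: L = 0, 1, 2, 3, 4.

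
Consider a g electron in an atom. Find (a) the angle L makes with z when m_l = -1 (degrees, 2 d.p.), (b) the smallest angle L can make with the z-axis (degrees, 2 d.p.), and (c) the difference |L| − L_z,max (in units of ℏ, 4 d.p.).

A g state has l = 4.
For m_l = -1: cos θ = -1/√20, θ ≈ 102.92°.
cos θ_min = 4/√20, so θ_min ≈ 26.57°.
|L| − L_z,max = (2√5 − 4)ℏ ≈ 0.4721ℏ.

θ(m_l=-1) ≈ 102.92°; θ_min ≈ 26.57°; |L|−L_z,max ≈ 0.4721ℏ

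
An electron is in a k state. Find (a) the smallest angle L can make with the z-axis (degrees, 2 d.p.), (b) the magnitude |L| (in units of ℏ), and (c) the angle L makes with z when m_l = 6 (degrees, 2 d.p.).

A k state has l = 7.
cos θ_min = 7/√56, so θ_min ≈ 20.70°.
|L| = ℏ√(7·8) = 2√14 ℏ ≈ 7.483ℏ.
For m_l = 6: cos θ = 6/√56, θ ≈ 36.70°.

θ_min ≈ 20.70°; |L| = 2√14 ℏ ≈ 7.483ℏ; θ(m_l=6) ≈ 36.70°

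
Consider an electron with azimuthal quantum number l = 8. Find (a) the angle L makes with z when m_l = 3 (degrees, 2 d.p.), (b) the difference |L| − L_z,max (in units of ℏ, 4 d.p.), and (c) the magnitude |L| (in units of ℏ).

For m_l = 3: cos θ = 3/√72, θ ≈ 69.30°.
|L| − L_z,max = (6√2 − 8)ℏ ≈ 0.4853ℏ.
|L| = ℏ√(8·9) = 6√2 ℏ ≈ 8.485ℏ.

θ(m_l=3) ≈ 69.30°; |L|−L_z,max ≈ 0.4853ℏ; |L| = 6√2 ℏ ≈ 8.485ℏ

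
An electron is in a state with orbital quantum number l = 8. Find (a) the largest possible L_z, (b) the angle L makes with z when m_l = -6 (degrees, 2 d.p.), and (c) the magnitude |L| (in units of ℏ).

L_z,max = lℏ = 8ℏ.
For m_l = -6: cos θ = -6/√72, θ ≈ 135.00°.
|L| = ℏ√(8·9) = 6√2 ℏ ≈ 8.485ℏ.

L_z,max = 8ℏ; θ(m_l=-6) ≈ 135.00°; |L| = 6√2 ℏ ≈ 8.485ℏ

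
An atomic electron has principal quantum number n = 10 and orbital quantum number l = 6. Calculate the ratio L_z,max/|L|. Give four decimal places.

|L| = √42 ℏ ≈ 6.4807ℏ, while L_z,max = lℏ = 6ℏ.
L_z,max/|L| = 6/√42 = 0.9258.

L_z,max/|L| = 0.9258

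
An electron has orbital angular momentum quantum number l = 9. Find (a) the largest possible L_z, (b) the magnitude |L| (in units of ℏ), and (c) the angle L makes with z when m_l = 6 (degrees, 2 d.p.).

L_z,max = lℏ = 9ℏ.
|L| = ℏ√(9·10) = 3√10 ℏ ≈ 9.487ℏ.
For m_l = 6: cos θ = 6/√90, θ ≈ 50.77°.

L_z,max = 9ℏ; |L| = 3√10 ℏ ≈ 9.487ℏ; θ(m_l=6) ≈ 50.77°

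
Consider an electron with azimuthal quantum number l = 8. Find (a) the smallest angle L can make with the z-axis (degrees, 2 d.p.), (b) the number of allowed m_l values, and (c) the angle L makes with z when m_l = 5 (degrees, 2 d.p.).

θ_min ≈ 19.47°; 17 values; θ(m_l=5) ≈ 53.90°

cos θ_min = 8/√72, so θ_min ≈ 19.47°.
There are 2l+1 = 17 values of m_l.
For m_l = 5: cos θ = 5/√72, θ ≈ 53.90°.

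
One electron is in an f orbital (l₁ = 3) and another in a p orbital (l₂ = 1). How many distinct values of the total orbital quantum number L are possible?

3

By the triangle rule, |l₁ − l₂| ≤ L ≤ l₁ + l₂.
L ∈ {2, 3, 4}.
That is 3 values.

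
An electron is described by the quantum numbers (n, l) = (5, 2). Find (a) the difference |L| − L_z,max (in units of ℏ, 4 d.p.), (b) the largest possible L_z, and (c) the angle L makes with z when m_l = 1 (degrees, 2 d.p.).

|L|−L_z,max ≈ 0.4495ℏ; L_z,max = 2ℏ; θ(m_l=1) ≈ 65.91°

|L| − L_z,max = (√6 − 2)ℏ ≈ 0.4495ℏ.
L_z,max = lℏ = 2ℏ.
For m_l = 1: cos θ = 1/√6, θ ≈ 65.91°.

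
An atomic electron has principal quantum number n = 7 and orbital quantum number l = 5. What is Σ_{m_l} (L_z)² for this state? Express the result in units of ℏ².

Σ(L_z)² = 110 ℏ²

m_l ∈ {-5, -4, -3, -2, -1, 0, 1, 2, 3, 4, 5}.
Σ m_l² = l(l+1)(2l+1)/3 = 5·6·11/3 = 110.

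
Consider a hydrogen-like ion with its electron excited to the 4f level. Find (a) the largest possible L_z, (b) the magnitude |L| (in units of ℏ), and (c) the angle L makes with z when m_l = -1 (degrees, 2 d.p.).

The 4f level has l = 3.
L_z,max = lℏ = 3ℏ.
|L| = ℏ√(3·4) = 2√3 ℏ ≈ 3.464ℏ.
For m_l = -1: cos θ = -1/√12, θ ≈ 106.78°.

L_z,max = 3ℏ; |L| = 2√3 ℏ ≈ 3.464ℏ; θ(m_l=-1) ≈ 106.78°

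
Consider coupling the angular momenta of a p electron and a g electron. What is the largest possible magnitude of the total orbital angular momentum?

By the triangle rule, |l₁ − l₂| ≤ L ≤ l₁ + l₂.
So L can be 3, 4, 5.
The largest magnitude corresponds to L = 5: |L_tot| = ℏ√(5·6) = √30 ℏ.

|L_tot|_max = √30 ℏ ≈ 5.477ℏ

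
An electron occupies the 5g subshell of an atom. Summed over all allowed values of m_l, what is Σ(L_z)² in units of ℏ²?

The 5g subshell has l = 4.
The allowed m_l values are -4, -3, -2, -1, 0, 1, 2, 3, 4.
Σ m_l² = l(l+1)(2l+1)/3 = 4·5·9/3 = 60.

Σ(L_z)² = 60 ℏ²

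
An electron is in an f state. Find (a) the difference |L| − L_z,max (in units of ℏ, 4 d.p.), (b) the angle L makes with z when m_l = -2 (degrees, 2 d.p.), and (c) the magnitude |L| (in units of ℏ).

|L|−L_z,max ≈ 0.4641ℏ; θ(m_l=-2) ≈ 125.26°; |L| = 2√3 ℏ ≈ 3.464ℏ

F corresponds to l = 3.
|L| − L_z,max = (2√3 − 3)ℏ ≈ 0.4641ℏ.
For m_l = -2: cos θ = -2/√12, θ ≈ 125.26°.
|L| = ℏ√(3·4) = 2√3 ℏ ≈ 3.464ℏ.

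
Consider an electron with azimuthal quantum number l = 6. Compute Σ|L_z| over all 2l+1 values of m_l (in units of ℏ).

m_l ∈ {-6, -5, -4, -3, -2, -1, 0, 1, 2, 3, 4, 5, 6}.
Σ|m_l| = 2(1+2+…+6) = 42.

Σ|L_z| = 42 ℏ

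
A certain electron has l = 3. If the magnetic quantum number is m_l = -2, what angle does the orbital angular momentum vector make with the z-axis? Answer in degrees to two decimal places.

|L| = √(l(l+1)) ℏ = 2√3 ℏ.
L_z = m_l ℏ = −2ℏ.
cos θ = L_z/|L| = -2/√12, so θ ≈ 125.26°.

θ ≈ 125.26°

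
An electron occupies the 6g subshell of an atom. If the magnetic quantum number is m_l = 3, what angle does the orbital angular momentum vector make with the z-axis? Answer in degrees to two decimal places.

θ ≈ 47.87°

For 6g, l = 4.
|L|² = l(l+1)ℏ² = 20ℏ², so |L| = 2√5 ℏ.
L_z = m_l ℏ = 3ℏ.
cos θ = L_z/|L| = 3/√20, so θ ≈ 47.87°.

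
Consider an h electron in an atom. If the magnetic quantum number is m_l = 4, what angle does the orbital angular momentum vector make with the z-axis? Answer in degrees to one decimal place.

θ ≈ 43.1°

For an h orbital, l = 5.
|L| = ℏ√(l(l+1)) = √30 ℏ.
L_z = m_l ℏ = 4ℏ.
cos θ = L_z/|L| = 4/√30, so θ ≈ 43.1°.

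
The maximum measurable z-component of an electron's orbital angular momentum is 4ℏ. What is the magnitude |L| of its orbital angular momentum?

L_z,max = lℏ, so l = 4.
|L| = ℏ√(l(l+1)) = 2√5 ℏ.

|L| = 2√5 ℏ ≈ 4.472ℏ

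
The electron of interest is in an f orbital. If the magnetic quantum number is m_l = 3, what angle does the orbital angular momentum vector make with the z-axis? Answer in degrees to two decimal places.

An f state has l = 3.
|L| = √(l(l+1)) ℏ = 2√3 ℏ.
L_z = m_l ℏ = 3ℏ.
cos θ = L_z/|L| = 3/√12, so θ ≈ 30.00°.

θ ≈ 30.00°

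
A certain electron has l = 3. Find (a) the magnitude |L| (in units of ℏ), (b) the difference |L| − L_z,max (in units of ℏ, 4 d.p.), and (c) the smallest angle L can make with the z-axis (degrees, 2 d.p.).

|L| = ℏ√(3·4) = 2√3 ℏ ≈ 3.464ℏ.
|L| − L_z,max = (2√3 − 3)ℏ ≈ 0.4641ℏ.
cos θ_min = 3/√12, so θ_min ≈ 30.00°.

|L| = 2√3 ℏ ≈ 3.464ℏ; |L|−L_z,max ≈ 0.4641ℏ; θ_min ≈ 30.00°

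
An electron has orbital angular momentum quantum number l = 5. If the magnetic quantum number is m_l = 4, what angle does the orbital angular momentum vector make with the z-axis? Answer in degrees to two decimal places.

|L| = ℏ√(l(l+1)) = √30 ℏ.
L_z = m_l ℏ = 4ℏ.
cos θ = L_z/|L| = 4/√30, so θ ≈ 43.09°.

θ ≈ 43.09°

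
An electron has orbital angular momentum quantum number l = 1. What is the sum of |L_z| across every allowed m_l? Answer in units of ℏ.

Σ|L_z| = 2 ℏ

m_l ∈ {-1, 0, 1}.
Σ|m_l| = l(l+1) = 2.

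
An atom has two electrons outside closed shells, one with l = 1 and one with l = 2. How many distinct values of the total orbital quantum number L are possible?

The total orbital quantum number L ranges from |l₁ − l₂| to l₁ + l₂ in integer steps.
L ∈ {1, 2, 3}.
That is 3 values.

3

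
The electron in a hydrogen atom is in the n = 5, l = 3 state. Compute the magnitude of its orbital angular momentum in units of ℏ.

|L| = ℏ√(l(l+1)) = ℏ√(3·4) = 2√3 ℏ

|L| = 2√3 ℏ ≈ 3.464ℏ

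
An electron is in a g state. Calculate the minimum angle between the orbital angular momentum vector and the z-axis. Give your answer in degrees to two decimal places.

θ_min ≈ 26.57°

A g state has l = 4.
|L|² = l(l+1)ℏ² = 20ℏ², so |L| = 2√5 ℏ.
The smallest angle corresponds to the largest L_z, i.e. m_l = l = 4, giving L_z = 4ℏ.
cos θ_min = 4/√20, so θ_min ≈ 26.57°.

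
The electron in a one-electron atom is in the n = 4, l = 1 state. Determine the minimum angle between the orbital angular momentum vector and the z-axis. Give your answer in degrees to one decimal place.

|L| = ℏ√(l(l+1)) = √2 ℏ.
The smallest angle corresponds to the largest L_z, i.e. m_l = l = 1, giving L_z = 1ℏ.
cos θ_min = 1/√2, so θ_min ≈ 45.0°.

θ_min ≈ 45.0°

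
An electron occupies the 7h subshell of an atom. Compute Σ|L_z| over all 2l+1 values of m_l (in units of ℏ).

7h means n = 7, l = 5.
m_l runs from −5 to 5, i.e. {-5, -4, -3, -2, -1, 0, 1, 2, 3, 4, 5}.
Σ|m_l| = 2·5(5+1)/2 = 30.

Σ|L_z| = 30 ℏ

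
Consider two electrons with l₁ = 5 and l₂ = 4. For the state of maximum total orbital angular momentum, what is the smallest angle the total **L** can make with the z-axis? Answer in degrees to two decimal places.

θ_min ≈ 18.43°

By the triangle rule, |l₁ − l₂| ≤ L ≤ l₁ + l₂.
Allowed values: L = 1, 2, 3, 4, 5, 6, 7, 8, 9.
The maximum is L = 9, with |L_tot| = ℏ√(9·10) = 3√10 ℏ.
The minimum angle with z is arccos(9/√90) ≈ 18.43°.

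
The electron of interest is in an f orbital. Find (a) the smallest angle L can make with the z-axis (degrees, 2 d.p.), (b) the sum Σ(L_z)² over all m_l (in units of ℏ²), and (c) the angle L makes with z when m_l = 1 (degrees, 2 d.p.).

θ_min ≈ 30.00°; Σ(L_z)² = 28 ℏ²; θ(m_l=1) ≈ 73.22°

The letter f corresponds to l = 3.
cos θ_min = 3/√12, so θ_min ≈ 30.00°.
Σ m_l² = 28, so Σ(L_z)² = 28 ℏ².
For m_l = 1: cos θ = 1/√12, θ ≈ 73.22°.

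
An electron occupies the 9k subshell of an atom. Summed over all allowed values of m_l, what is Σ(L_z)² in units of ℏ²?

Σ(L_z)² = 280 ℏ²

The 9k subshell has l = 7.
The allowed m_l values are -7, -6, -5, -4, -3, -2, -1, 0, 1, 2, 3, 4, 5, 6, 7.
Σ m_l² = l(l+1)(2l+1)/3 = 7·8·15/3 = 280.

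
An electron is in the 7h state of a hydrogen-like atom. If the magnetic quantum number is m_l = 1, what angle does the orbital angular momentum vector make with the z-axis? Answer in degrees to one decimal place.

θ ≈ 79.5°

For 7h, l = 5.
|L|² = l(l+1)ℏ² = 30ℏ², so |L| = √30 ℏ.
L_z = m_l ℏ = 1ℏ.
cos θ = L_z/|L| = 1/√30, so θ ≈ 79.5°.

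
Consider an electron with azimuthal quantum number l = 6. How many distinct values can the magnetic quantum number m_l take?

The number of m_l values is 2l + 1 = 2·6 + 1 = 13.

13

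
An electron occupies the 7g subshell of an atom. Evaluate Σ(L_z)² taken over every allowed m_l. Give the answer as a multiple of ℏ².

The 7g subshell has l = 4.
m_l runs from −4 to 4, i.e. {-4, -3, -2, -1, 0, 1, 2, 3, 4}.
Σ m_l² = l(l+1)(2l+1)/3 = 4·5·9/3 = 60.

Σ(L_z)² = 60 ℏ²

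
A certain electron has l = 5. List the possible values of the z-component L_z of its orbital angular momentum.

L_z ∈ {−5ℏ, −4ℏ, −3ℏ, −2ℏ, −ℏ, 0, ℏ, 2ℏ, 3ℏ, 4ℏ, 5ℏ}

L_z = m_l ℏ with m_l ranging from −l to +l in integer steps.
For l = 5: m_l ∈ {-5, -4, -3, -2, -1, 0, 1, 2, 3, 4, 5}.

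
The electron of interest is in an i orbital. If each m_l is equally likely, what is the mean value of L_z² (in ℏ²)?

⟨L_z²⟩ = 14 ℏ²

An i state has l = 6.
m_l ∈ {-6, -5, -4, -3, -2, -1, 0, 1, 2, 3, 4, 5, 6}.
⟨L_z²⟩ = ℏ²·(Σ m_l²)/(2l+1) = ℏ²·182/13 = 14ℏ².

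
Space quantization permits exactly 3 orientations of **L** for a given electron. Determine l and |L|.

3 = 2l + 1, so l = (3−1)/2 = 1.
|L| = ℏ√(l(l+1)) = ℏ√(1·2) = √2 ℏ.

l = 1, |L| = √2 ℏ ≈ 1.414ℏ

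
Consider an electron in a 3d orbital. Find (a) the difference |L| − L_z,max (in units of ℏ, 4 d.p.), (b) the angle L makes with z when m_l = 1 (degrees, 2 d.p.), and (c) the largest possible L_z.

For 3d, l = 2.
|L| − L_z,max = (√6 − 2)ℏ ≈ 0.4495ℏ.
For m_l = 1: cos θ = 1/√6, θ ≈ 65.91°.
L_z,max = lℏ = 2ℏ.

|L|−L_z,max ≈ 0.4495ℏ; θ(m_l=1) ≈ 65.91°; L_z,max = 2ℏ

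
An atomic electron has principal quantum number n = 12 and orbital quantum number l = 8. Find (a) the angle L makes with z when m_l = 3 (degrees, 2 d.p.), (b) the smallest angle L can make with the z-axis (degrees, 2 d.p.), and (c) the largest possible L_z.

For m_l = 3: cos θ = 3/√72, θ ≈ 69.30°.
cos θ_min = 8/√72, so θ_min ≈ 19.47°.
L_z,max = lℏ = 8ℏ.

θ(m_l=3) ≈ 69.30°; θ_min ≈ 19.47°; L_z,max = 8ℏ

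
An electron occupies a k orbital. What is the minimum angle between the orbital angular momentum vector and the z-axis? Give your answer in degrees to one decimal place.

θ_min ≈ 20.7°

For a k orbital, l = 7.
|L|² = l(l+1)ℏ² = 56ℏ², so |L| = 2√14 ℏ.
The smallest angle corresponds to the largest L_z, i.e. m_l = l = 7, giving L_z = 7ℏ.
cos θ_min = 7/√56, so θ_min ≈ 20.7°.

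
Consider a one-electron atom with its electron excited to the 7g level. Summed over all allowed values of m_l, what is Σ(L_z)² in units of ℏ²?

The 7g level has l = 4.
m_l ∈ {-4, -3, -2, -1, 0, 1, 2, 3, 4}.
Summing m² from −4 to 4: Σ m_l² = 60.

Σ(L_z)² = 60 ℏ²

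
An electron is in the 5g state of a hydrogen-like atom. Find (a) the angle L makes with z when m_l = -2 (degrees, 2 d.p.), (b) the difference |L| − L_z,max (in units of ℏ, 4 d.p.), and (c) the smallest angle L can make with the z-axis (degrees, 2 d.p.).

θ(m_l=-2) ≈ 116.57°; |L|−L_z,max ≈ 0.4721ℏ; θ_min ≈ 26.57°

5g means n = 5, l = 4.
For m_l = -2: cos θ = -2/√20, θ ≈ 116.57°.
|L| − L_z,max = (2√5 − 4)ℏ ≈ 0.4721ℏ.
cos θ_min = 4/√20, so θ_min ≈ 26.57°.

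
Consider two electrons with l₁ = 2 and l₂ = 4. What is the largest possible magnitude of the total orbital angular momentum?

Angular momentum addition gives L = |l₁ − l₂|, …, l₁ + l₂.
So L can be 2, 3, 4, 5, 6.
The largest magnitude corresponds to L = 6: |L_tot| = ℏ√(6·7) = √42 ℏ.

|L_tot|_max = √42 ℏ ≈ 6.481ℏ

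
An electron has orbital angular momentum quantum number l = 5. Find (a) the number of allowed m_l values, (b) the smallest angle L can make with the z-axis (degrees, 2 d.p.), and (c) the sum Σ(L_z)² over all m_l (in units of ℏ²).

There are 2l+1 = 11 values of m_l.
cos θ_min = 5/√30, so θ_min ≈ 24.09°.
Σ m_l² = 110, so Σ(L_z)² = 110 ℏ².

11 values; θ_min ≈ 24.09°; Σ(L_z)² = 110 ℏ²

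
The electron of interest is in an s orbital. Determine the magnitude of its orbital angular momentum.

The letter s corresponds to l = 0.
|L| = ℏ√(l(l+1)) = ℏ√0 = 0

|L| = 0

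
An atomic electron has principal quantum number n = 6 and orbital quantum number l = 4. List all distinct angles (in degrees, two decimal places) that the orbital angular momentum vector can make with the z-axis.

|L| = ℏ√(l(l+1)) = 2√5 ℏ.
cos θ = m_l/√20 for each m_l ∈ {-4, -3, -2, -1, 0, 1, 2, 3, 4}.

θ ∈ {26.57°, 47.87°, 63.43°, 77.08°, 90.00°, 102.92°, 116.57°, 132.13°, 153.43°}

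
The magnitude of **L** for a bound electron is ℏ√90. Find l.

l = 9

Since |L|² = l(l+1)ℏ², l(l+1) = 90.
The positive root is l = 9.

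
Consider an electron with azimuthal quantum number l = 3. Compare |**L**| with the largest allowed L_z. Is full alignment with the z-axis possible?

No: L_z,max = 3ℏ < |L| = 2√3 ℏ ≈ 3.464ℏ

|L| = 2√3 ℏ ≈ 3.4641ℏ, while L_z,max = lℏ = 3ℏ.
Since |L| > L_z,max, the vector can never point exactly along z; the closest it comes is θ_min = arccos(3/√12) ≈ 30.0°.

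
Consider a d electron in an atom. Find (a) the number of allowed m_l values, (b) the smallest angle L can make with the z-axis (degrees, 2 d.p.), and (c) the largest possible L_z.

5 values; θ_min ≈ 35.26°; L_z,max = 2ℏ

For a d orbital, l = 2.
There are 2l+1 = 5 values of m_l.
cos θ_min = 2/√6, so θ_min ≈ 35.26°.
L_z,max = lℏ = 2ℏ.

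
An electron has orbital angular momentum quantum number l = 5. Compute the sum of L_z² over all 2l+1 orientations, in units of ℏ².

m_l runs from −5 to 5, i.e. {-5, -4, -3, -2, -1, 0, 1, 2, 3, 4, 5}.
Σ m_l² = 2·(1 + 4 + 9 + 16 + 25) = 110.

Σ(L_z)² = 110 ℏ²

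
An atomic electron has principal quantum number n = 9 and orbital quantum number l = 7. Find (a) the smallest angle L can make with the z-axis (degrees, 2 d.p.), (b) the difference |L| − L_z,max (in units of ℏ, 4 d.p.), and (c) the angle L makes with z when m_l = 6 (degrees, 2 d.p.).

θ_min ≈ 20.70°; |L|−L_z,max ≈ 0.4833ℏ; θ(m_l=6) ≈ 36.70°

cos θ_min = 7/√56, so θ_min ≈ 20.70°.
|L| − L_z,max = (2√14 − 7)ℏ ≈ 0.4833ℏ.
For m_l = 6: cos θ = 6/√56, θ ≈ 36.70°.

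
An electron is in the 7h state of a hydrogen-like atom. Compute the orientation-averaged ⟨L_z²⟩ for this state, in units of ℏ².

7h means n = 7, l = 5.
m_l runs from −5 to 5, i.e. {-5, -4, -3, -2, -1, 0, 1, 2, 3, 4, 5}.
⟨L_z²⟩ = ℏ²·l(l+1)/3 = 10ℏ².

⟨L_z²⟩ = 10 ℏ²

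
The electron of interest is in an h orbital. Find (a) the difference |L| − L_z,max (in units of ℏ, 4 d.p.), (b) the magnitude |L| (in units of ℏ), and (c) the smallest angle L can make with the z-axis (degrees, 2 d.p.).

H corresponds to l = 5.
|L| − L_z,max = (√30 − 5)ℏ ≈ 0.4772ℏ.
|L| = ℏ√(5·6) = √30 ℏ ≈ 5.477ℏ.
cos θ_min = 5/√30, so θ_min ≈ 24.09°.

|L|−L_z,max ≈ 0.4772ℏ; |L| = √30 ℏ ≈ 5.477ℏ; θ_min ≈ 24.09°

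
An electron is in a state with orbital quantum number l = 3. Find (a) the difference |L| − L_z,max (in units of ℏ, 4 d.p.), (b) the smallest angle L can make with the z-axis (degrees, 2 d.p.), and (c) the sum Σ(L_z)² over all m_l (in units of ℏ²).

|L| − L_z,max = (2√3 − 3)ℏ ≈ 0.4641ℏ.
cos θ_min = 3/√12, so θ_min ≈ 30.00°.
Σ m_l² = 28, so Σ(L_z)² = 28 ℏ².

|L|−L_z,max ≈ 0.4641ℏ; θ_min ≈ 30.00°; Σ(L_z)² = 28 ℏ²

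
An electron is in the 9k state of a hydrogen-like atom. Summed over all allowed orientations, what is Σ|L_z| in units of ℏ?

Σ|L_z| = 56 ℏ

For 9k, l = 7.
m_l runs from −7 to 7, i.e. {-7, -6, -5, -4, -3, -2, -1, 0, 1, 2, 3, 4, 5, 6, 7}.
Σ|m_l| = l(l+1) = 56.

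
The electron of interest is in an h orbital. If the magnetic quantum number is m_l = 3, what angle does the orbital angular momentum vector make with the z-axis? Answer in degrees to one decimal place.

H corresponds to l = 5.
|L|² = l(l+1)ℏ² = 30ℏ², so |L| = √30 ℏ.
L_z = m_l ℏ = 3ℏ.
cos θ = L_z/|L| = 3/√30, so θ ≈ 56.8°.

θ ≈ 56.8°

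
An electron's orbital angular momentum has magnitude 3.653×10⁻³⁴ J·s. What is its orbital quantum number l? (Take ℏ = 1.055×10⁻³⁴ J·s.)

l = 3

|L|/ℏ = (3.653×10⁻³⁴)/(1.055×10⁻³⁴) ≈ 3.463.
(|L|/ℏ)² = l(l+1) ≈ 11.99 ⇒ l = 3.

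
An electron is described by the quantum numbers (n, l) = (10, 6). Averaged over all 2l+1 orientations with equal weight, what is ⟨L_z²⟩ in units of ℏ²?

The allowed m_l values are -6, -5, -4, -3, -2, -1, 0, 1, 2, 3, 4, 5, 6.
⟨L_z²⟩ = ℏ²·l(l+1)/3 = 14ℏ².

⟨L_z²⟩ = 14 ℏ²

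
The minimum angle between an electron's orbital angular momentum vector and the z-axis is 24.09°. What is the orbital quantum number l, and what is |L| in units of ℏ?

l = 5, |L| = √30 ℏ ≈ 5.477ℏ

cos²θ_min = l/(l+1) = 0.8334.
Thus l = 0.8334/(1 − 0.8334) ≈ 5.
Then |L| = ℏ√(5·6) = √30 ℏ.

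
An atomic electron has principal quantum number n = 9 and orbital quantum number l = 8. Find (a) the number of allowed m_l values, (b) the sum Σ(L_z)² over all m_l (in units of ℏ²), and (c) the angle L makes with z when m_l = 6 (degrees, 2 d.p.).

There are 2l+1 = 17 values of m_l.
Σ m_l² = 408, so Σ(L_z)² = 408 ℏ².
For m_l = 6: cos θ = 6/√72, θ ≈ 45.00°.

17 values; Σ(L_z)² = 408 ℏ²; θ(m_l=6) ≈ 45.00°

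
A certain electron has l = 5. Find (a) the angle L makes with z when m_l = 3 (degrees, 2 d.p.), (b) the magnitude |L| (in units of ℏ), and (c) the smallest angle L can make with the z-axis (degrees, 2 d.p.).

θ(m_l=3) ≈ 56.79°; |L| = √30 ℏ ≈ 5.477ℏ; θ_min ≈ 24.09°

For m_l = 3: cos θ = 3/√30, θ ≈ 56.79°.
|L| = ℏ√(5·6) = √30 ℏ ≈ 5.477ℏ.
cos θ_min = 5/√30, so θ_min ≈ 24.09°.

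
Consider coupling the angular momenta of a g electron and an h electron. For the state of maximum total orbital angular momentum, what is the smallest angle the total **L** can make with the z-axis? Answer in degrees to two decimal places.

L runs from |4 − 5| = 1 to 4 + 5 = 9.
L ∈ {1, 2, 3, 4, 5, 6, 7, 8, 9}.
The maximum is L = 9, with |L_tot| = ℏ√(9·10) = 3√10 ℏ.
The minimum angle with z is arccos(9/√90) ≈ 18.43°.

θ_min ≈ 18.43°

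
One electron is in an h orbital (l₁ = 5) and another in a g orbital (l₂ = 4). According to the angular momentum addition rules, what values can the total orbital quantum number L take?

L = 1, 2, 3, 4, 5, 6, 7, 8, 9

By the triangle rule, |l₁ − l₂| ≤ L ≤ l₁ + l₂.
Allowed values: L = 1, 2, 3, 4, 5, 6, 7, 8, 9.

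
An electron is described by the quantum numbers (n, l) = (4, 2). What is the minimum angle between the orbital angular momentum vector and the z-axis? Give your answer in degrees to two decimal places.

|L|² = l(l+1)ℏ² = 6ℏ², so |L| = √6 ℏ.
The smallest angle corresponds to the largest L_z, i.e. m_l = l = 2, giving L_z = 2ℏ.
cos θ_min = 2/√6, so θ_min ≈ 35.26°.

θ_min ≈ 35.26°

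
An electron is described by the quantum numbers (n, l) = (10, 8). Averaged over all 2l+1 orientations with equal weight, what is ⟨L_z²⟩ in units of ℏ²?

⟨L_z²⟩ = 24 ℏ²

m_l ∈ {-8, -7, -6, -5, -4, -3, -2, -1, 0, 1, 2, 3, 4, 5, 6, 7, 8}.
⟨L_z²⟩ = ℏ²·(Σ m_l²)/(2l+1) = ℏ²·408/17 = 24ℏ².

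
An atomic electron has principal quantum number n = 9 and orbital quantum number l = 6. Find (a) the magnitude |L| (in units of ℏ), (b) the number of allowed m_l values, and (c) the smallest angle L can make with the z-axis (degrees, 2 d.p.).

|L| = ℏ√(6·7) = √42 ℏ ≈ 6.481ℏ.
There are 2l+1 = 13 values of m_l.
cos θ_min = 6/√42, so θ_min ≈ 22.21°.

|L| = √42 ℏ ≈ 6.481ℏ; 13 values; θ_min ≈ 22.21°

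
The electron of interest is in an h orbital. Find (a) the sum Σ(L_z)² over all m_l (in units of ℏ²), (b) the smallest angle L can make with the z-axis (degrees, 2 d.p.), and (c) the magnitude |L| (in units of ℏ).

An h state has l = 5.
Σ m_l² = 110, so Σ(L_z)² = 110 ℏ².
cos θ_min = 5/√30, so θ_min ≈ 24.09°.
|L| = ℏ√(5·6) = √30 ℏ ≈ 5.477ℏ.

Σ(L_z)² = 110 ℏ²; θ_min ≈ 24.09°; |L| = √30 ℏ ≈ 5.477ℏ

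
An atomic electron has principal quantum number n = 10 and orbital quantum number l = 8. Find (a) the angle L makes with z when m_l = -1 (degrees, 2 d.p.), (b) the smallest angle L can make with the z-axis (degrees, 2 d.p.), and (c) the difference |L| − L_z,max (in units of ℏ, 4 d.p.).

For m_l = -1: cos θ = -1/√72, θ ≈ 96.77°.
cos θ_min = 8/√72, so θ_min ≈ 19.47°.
|L| − L_z,max = (6√2 − 8)ℏ ≈ 0.4853ℏ.

θ(m_l=-1) ≈ 96.77°; θ_min ≈ 19.47°; |L|−L_z,max ≈ 0.4853ℏ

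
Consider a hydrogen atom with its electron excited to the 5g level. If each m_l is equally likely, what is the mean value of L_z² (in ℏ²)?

The 5g level has l = 4.
m_l ∈ {-4, -3, -2, -1, 0, 1, 2, 3, 4}.
Average of L_z² over 9 states: 60/9 ℏ² = 6.667 ℏ².

⟨L_z²⟩ = 6.667 ℏ²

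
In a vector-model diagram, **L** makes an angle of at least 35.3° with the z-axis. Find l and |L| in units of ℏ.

l = 2, |L| = √6 ℏ ≈ 2.449ℏ

At minimum angle, m_l = l, so cos θ = l/√(l(l+1)); cos²θ = l/(l+1) = 0.6661.
Thus l = 0.6661/(1 − 0.6661) ≈ 2.
Then |L| = ℏ√(2·3) = √6 ℏ.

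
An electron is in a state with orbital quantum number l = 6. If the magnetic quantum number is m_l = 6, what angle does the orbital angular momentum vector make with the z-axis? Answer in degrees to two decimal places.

θ ≈ 22.21°

|L| = ℏ√(l(l+1)) = √42 ℏ.
L_z = m_l ℏ = 6ℏ.
cos θ = L_z/|L| = 6/√42, so θ ≈ 22.21°.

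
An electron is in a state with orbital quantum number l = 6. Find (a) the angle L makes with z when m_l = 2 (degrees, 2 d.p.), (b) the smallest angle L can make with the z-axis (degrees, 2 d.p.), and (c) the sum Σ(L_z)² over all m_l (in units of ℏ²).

θ(m_l=2) ≈ 72.02°; θ_min ≈ 22.21°; Σ(L_z)² = 182 ℏ²

For m_l = 2: cos θ = 2/√42, θ ≈ 72.02°.
cos θ_min = 6/√42, so θ_min ≈ 22.21°.
Σ m_l² = 182, so Σ(L_z)² = 182 ℏ².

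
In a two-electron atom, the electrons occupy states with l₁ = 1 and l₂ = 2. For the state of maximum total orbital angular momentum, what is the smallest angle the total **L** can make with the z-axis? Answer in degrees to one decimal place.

By the triangle rule, |l₁ − l₂| ≤ L ≤ l₁ + l₂.
So L can be 1, 2, 3.
The maximum is L = 3, with |L_tot| = ℏ√(3·4) = 2√3 ℏ.
The minimum angle with z is arccos(3/√12) ≈ 30.0°.

θ_min ≈ 30.0°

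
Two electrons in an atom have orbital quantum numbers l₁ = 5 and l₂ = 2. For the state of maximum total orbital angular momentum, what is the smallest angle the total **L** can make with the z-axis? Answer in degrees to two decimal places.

Angular momentum addition gives L = |l₁ − l₂|, …, l₁ + l₂.
Allowed values: L = 3, 4, 5, 6, 7.
The maximum is L = 7, with |L_tot| = ℏ√(7·8) = 2√14 ℏ.
The minimum angle with z is arccos(7/√56) ≈ 20.70°.

θ_min ≈ 20.70°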